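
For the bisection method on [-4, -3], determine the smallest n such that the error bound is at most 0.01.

We need (b-a)/2^n ≤ 0.01
(-3 - (-4))/2^n ≤ 0.01
1/2^n ≤ 0.01
2^n ≥ 100
n ≥ log₂(100) = 6.64
n ≥ 7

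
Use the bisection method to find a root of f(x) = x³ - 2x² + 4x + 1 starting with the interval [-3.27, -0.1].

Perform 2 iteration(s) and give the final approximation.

f(x) = x³ - 2x² + 4x + 1
Initial interval: [-3.27, -0.1]

Iteration 1:
  c_1 = (-3.270000 + (-0.100000))/2 = -1.685000
  f(c_1) = f(-1.685000) = -16.202544
  f(a) × f(c) ≥ 0, new interval: [-1.685000, -0.100000]
Iteration 2:
  c_2 = (-1.685000 + (-0.100000))/2 = -0.892500
  f(c_2) = f(-0.892500) = -4.874039
  f(a) × f(c) ≥ 0, new interval: [-0.892500, -0.100000]

After 2 iteration(s), the approximation is c_2 = -0.892500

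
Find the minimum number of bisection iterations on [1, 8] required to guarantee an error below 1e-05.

We need (b-a)/2^n ≤ 1e-05
(8 - 1)/2^n ≤ 1e-05
7/2^n ≤ 1e-05
2^n ≥ 700000
n ≥ log₂(700000) = 19.42
n ≥ 20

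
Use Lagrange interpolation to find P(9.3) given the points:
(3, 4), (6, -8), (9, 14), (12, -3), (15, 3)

Lagrange interpolation formula:
P(x) = Σ yᵢ × Lᵢ(x)
where Lᵢ(x) = Π_{j≠i} (x - xⱼ)/(xᵢ - xⱼ)

L_0(9.3) = (9.3 - 6)/(3 - 6) × (9.3 - 9)/(3 - 9) × (9.3 - 12)/(3 - 12) × (9.3 - 15)/(3 - 15) = 0.007838
L_1(9.3) = (9.3 - 3)/(6 - 3) × (9.3 - 9)/(6 - 9) × (9.3 - 12)/(6 - 12) × (9.3 - 15)/(6 - 15) = -0.059850
L_2(9.3) = (9.3 - 3)/(9 - 3) × (9.3 - 6)/(9 - 6) × (9.3 - 12)/(9 - 12) × (9.3 - 15)/(9 - 15) = 0.987525
L_3(9.3) = (9.3 - 3)/(12 - 3) × (9.3 - 6)/(12 - 6) × (9.3 - 9)/(12 - 9) × (9.3 - 15)/(12 - 15) = 0.073150
L_4(9.3) = (9.3 - 3)/(15 - 3) × (9.3 - 6)/(15 - 6) × (9.3 - 9)/(15 - 9) × (9.3 - 12)/(15 - 12) = -0.008663

P(9.3) = 4×L_0(9.3) + (-8)×L_1(9.3) + 14×L_2(9.3) + (-3)×L_3(9.3) + 3×L_4(9.3)
P(9.3) = 14.090063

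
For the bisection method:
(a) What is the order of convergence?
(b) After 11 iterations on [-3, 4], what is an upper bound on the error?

(a) Bisection has linear (order 1) convergence; the error is halved each step.

(b) Error bound = (b-a)/2^n = (4 - (-3))/2^{11}
    = 7/2^{11}

(a) 1 (linear); (b) error ≤ 3.42e-03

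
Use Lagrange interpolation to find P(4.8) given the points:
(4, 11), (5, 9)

Lagrange interpolation formula:
P(x) = Σ yᵢ × Lᵢ(x)
where Lᵢ(x) = Π_{j≠i} (x - xⱼ)/(xᵢ - xⱼ)

L_0(4.8) = (4.8 - 5)/(4 - 5) = 0.200000
L_1(4.8) = (4.8 - 4)/(5 - 4) = 0.800000

P(4.8) = 11×L_0(4.8) + 9×L_1(4.8)
P(4.8) = 9.400000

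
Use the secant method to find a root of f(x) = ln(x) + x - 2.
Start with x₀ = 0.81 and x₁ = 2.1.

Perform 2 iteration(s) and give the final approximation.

f(x) = ln(x) + x - 2
x₀ = 0.81, x₁ = 2.1

Secant formula: x_{n+1} = x_n - f(x_n)(x_n - x_{n-1})/(f(x_n) - f(x_{n-1}))

Iteration 1:
  f(0.810000) = -1.400721
  f(2.100000) = 0.841937
  x_2 = 2.100000 - 0.841937×(2.100000 - 0.810000)/(0.841937 - (-1.400721))
       = 1.615709
Iteration 2:
  f(2.100000) = 0.841937
  f(1.615709) = 0.095483
  x_3 = 1.615709 - 0.095483×(1.615709 - 2.100000)/(0.095483 - 0.841937)
       = 1.553761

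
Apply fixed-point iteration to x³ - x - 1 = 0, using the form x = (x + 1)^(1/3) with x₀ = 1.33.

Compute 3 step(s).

Equation: x³ - x - 1 = 0
Fixed-point form: x = (x + 1)^(1/3)
x₀ = 1.33

x_1 = g(1.330000) = 1.325721
x_2 = g(1.325721) = 1.324908
x_3 = g(1.324908) = 1.324754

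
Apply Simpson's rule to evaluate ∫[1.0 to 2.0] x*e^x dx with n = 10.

f(x) = x*e^x
a = 1.0, b = 2.0, n = 10
h = (b - a)/n = 0.100000

Simpson's rule: (h/3)[f(x₀) + 4f(x₁) + 2f(x₂) + ... + f(xₙ)]

x_0 = 1.0000, f(x_0) = 2.718282, coefficient = 1
x_1 = 1.1000, f(x_1) = 3.304583, coefficient = 4
x_2 = 1.2000, f(x_2) = 3.984140, coefficient = 2
x_3 = 1.3000, f(x_3) = 4.770086, coefficient = 4
x_4 = 1.4000, f(x_4) = 5.677280, coefficient = 2
x_5 = 1.5000, f(x_5) = 6.722534, coefficient = 4
x_6 = 1.6000, f(x_6) = 7.924852, coefficient = 2
x_7 = 1.7000, f(x_7) = 9.305711, coefficient = 4
x_8 = 1.8000, f(x_8) = 10.889365, coefficient = 2
x_9 = 1.9000, f(x_9) = 12.703199, coefficient = 4
x_10 = 2.0000, f(x_10) = 14.778112, coefficient = 1

I ≈ (0.100000/3) × 221.672117 = 7.389071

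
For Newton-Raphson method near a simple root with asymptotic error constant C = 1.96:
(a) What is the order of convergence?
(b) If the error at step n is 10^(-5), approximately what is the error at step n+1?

(a) Newton-Raphson has quadratic (order 2) convergence near simple roots.
    This means |e_{n+1}| ≈ C|e_n|².

(b) With |e_n| = 10^(-5) and C = 1.96:
    |e_{n+1}| ≈ 1.96 × (10^(-5))² = 1.96 × 10^(-10)

(a) 2 (quadratic); (b) |e_{n+1}| ≈ 1.960e-10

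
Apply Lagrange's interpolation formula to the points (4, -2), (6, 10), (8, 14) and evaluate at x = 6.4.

Lagrange interpolation formula:
P(x) = Σ yᵢ × Lᵢ(x)
where Lᵢ(x) = Π_{j≠i} (x - xⱼ)/(xᵢ - xⱼ)

L_0(6.4) = (6.4 - 6)/(4 - 6) × (6.4 - 8)/(4 - 8) = -0.080000
L_1(6.4) = (6.4 - 4)/(6 - 4) × (6.4 - 8)/(6 - 8) = 0.960000
L_2(6.4) = (6.4 - 4)/(8 - 4) × (6.4 - 6)/(8 - 6) = 0.120000

P(6.4) = (-2)×L_0(6.4) + 10×L_1(6.4) + 14×L_2(6.4)
P(6.4) = 11.440000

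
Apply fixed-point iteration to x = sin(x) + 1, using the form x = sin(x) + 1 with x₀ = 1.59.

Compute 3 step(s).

Equation: x = sin(x) + 1
Fixed-point form: x = sin(x) + 1
x₀ = 1.59

x_1 = g(1.590000) = 1.999816
x_2 = g(1.999816) = 1.909374
x_3 = g(1.909374) = 1.943228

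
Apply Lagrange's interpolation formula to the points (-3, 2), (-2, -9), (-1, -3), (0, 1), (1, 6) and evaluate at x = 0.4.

Lagrange interpolation formula:
P(x) = Σ yᵢ × Lᵢ(x)
where Lᵢ(x) = Π_{j≠i} (x - xⱼ)/(xᵢ - xⱼ)

L_0(0.4) = (0.4 - (-2))/(-3 - (-2)) × (0.4 - (-1))/(-3 - (-1)) × (0.4 - 0)/(-3 - 0) × (0.4 - 1)/(-3 - 1) = -0.033600
L_1(0.4) = (0.4 - (-3))/(-2 - (-3)) × (0.4 - (-1))/(-2 - (-1)) × (0.4 - 0)/(-2 - 0) × (0.4 - 1)/(-2 - 1) = 0.190400
L_2(0.4) = (0.4 - (-3))/(-1 - (-3)) × (0.4 - (-2))/(-1 - (-2)) × (0.4 - 0)/(-1 - 0) × (0.4 - 1)/(-1 - 1) = -0.489600
L_3(0.4) = (0.4 - (-3))/(0 - (-3)) × (0.4 - (-2))/(0 - (-2)) × (0.4 - (-1))/(0 - (-1)) × (0.4 - 1)/(0 - 1) = 1.142400
L_4(0.4) = (0.4 - (-3))/(1 - (-3)) × (0.4 - (-2))/(1 - (-2)) × (0.4 - (-1))/(1 - (-1)) × (0.4 - 0)/(1 - 0) = 0.190400

P(0.4) = 2×L_0(0.4) + (-9)×L_1(0.4) + (-3)×L_2(0.4) + 1×L_3(0.4) + 6×L_4(0.4)
P(0.4) = 1.972800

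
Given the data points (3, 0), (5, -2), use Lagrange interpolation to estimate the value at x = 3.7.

Lagrange interpolation formula:
P(x) = Σ yᵢ × Lᵢ(x)
where Lᵢ(x) = Π_{j≠i} (x - xⱼ)/(xᵢ - xⱼ)

L_0(3.7) = (3.7 - 5)/(3 - 5) = 0.650000
L_1(3.7) = (3.7 - 3)/(5 - 3) = 0.350000

P(3.7) = 0×L_0(3.7) + (-2)×L_1(3.7)
P(3.7) = -0.700000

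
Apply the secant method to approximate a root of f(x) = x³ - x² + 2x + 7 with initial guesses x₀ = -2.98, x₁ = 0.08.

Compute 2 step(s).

f(x) = x³ - x² + 2x + 7
x₀ = -2.98, x₁ = 0.08

Secant formula: x_{n+1} = x_n - f(x_n)(x_n - x_{n-1})/(f(x_n) - f(x_{n-1}))

Iteration 1:
  f(-2.980000) = -34.303992
  f(0.080000) = 7.154112
  x_2 = 0.080000 - 7.154112×(0.080000 - (-2.980000))/(7.154112 - (-34.303992))
       = -0.448041
Iteration 2:
  f(0.080000) = 7.154112
  f(-0.448041) = 5.813237
  x_3 = -0.448041 - 5.813237×(-0.448041 - 0.080000)/(5.813237 - 7.154112)
       = -2.737313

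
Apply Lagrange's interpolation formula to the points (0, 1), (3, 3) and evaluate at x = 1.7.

Lagrange interpolation formula:
P(x) = Σ yᵢ × Lᵢ(x)
where Lᵢ(x) = Π_{j≠i} (x - xⱼ)/(xᵢ - xⱼ)

L_0(1.7) = (1.7 - 3)/(0 - 3) = 0.433333
L_1(1.7) = (1.7 - 0)/(3 - 0) = 0.566667

P(1.7) = 1×L_0(1.7) + 3×L_1(1.7)
P(1.7) = 2.133333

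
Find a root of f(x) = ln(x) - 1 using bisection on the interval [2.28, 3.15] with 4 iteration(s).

f(x) = ln(x) - 1
Initial interval: [2.28, 3.15]

Iteration 1:
  c_1 = (2.280000 + 3.150000)/2 = 2.715000
  f(c_1) = f(2.715000) = -0.001208
  f(a) × f(c) ≥ 0, new interval: [2.715000, 3.150000]
Iteration 2:
  c_2 = (2.715000 + 3.150000)/2 = 2.932500
  f(c_2) = f(2.932500) = 0.075855
  f(a) × f(c) < 0, new interval: [2.715000, 2.932500]
Iteration 3:
  c_3 = (2.715000 + 2.932500)/2 = 2.823750
  f(c_3) = f(2.823750) = 0.038066
  f(a) × f(c) < 0, new interval: [2.715000, 2.823750]
Iteration 4:
  c_4 = (2.715000 + 2.823750)/2 = 2.769375
  f(c_4) = f(2.769375) = 0.018622
  f(a) × f(c) < 0, new interval: [2.715000, 2.769375]

After 4 iteration(s), the approximation is c_4 = 2.769375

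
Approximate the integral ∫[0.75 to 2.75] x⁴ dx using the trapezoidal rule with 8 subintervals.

f(x) = x⁴
a = 0.75, b = 2.75, n = 8
h = (b - a)/n = 0.250000

Trapezoidal rule: (h/2)[f(x₀) + 2f(x₁) + 2f(x₂) + ... + f(xₙ)]

x_0 = 0.7500, f(x_0) = 0.316406, coefficient = 1
x_1 = 1.0000, f(x_1) = 1.000000, coefficient = 2
x_2 = 1.2500, f(x_2) = 2.441406, coefficient = 2
x_3 = 1.5000, f(x_3) = 5.062500, coefficient = 2
x_4 = 1.7500, f(x_4) = 9.378906, coefficient = 2
x_5 = 2.0000, f(x_5) = 16.000000, coefficient = 2
x_6 = 2.2500, f(x_6) = 25.628906, coefficient = 2
x_7 = 2.5000, f(x_7) = 39.062500, coefficient = 2
x_8 = 2.7500, f(x_8) = 57.191406, coefficient = 1

I ≈ (0.250000/2) × 254.656250 = 31.832031
Exact value: 31.407813
Error: 0.424219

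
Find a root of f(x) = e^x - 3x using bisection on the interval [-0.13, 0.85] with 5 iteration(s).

f(x) = e^x - 3x
Initial interval: [-0.13, 0.85]

Iteration 1:
  c_1 = (-0.130000 + 0.850000)/2 = 0.360000
  f(c_1) = f(0.360000) = 0.353329
  f(a) × f(c) ≥ 0, new interval: [0.360000, 0.850000]
Iteration 2:
  c_2 = (0.360000 + 0.850000)/2 = 0.605000
  f(c_2) = f(0.605000) = 0.016252
  f(a) × f(c) ≥ 0, new interval: [0.605000, 0.850000]
Iteration 3:
  c_3 = (0.605000 + 0.850000)/2 = 0.727500
  f(c_3) = f(0.727500) = -0.112601
  f(a) × f(c) < 0, new interval: [0.605000, 0.727500]
Iteration 4:
  c_4 = (0.605000 + 0.727500)/2 = 0.666250
  f(c_4) = f(0.666250) = -0.051827
  f(a) × f(c) < 0, new interval: [0.605000, 0.666250]
Iteration 5:
  c_5 = (0.605000 + 0.666250)/2 = 0.635625
  f(c_5) = f(0.635625) = -0.018673
  f(a) × f(c) < 0, new interval: [0.605000, 0.635625]

After 5 iteration(s), the approximation is c_5 = 0.635625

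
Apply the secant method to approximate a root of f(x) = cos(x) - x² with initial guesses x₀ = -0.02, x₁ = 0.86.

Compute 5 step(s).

f(x) = cos(x) - x²
x₀ = -0.02, x₁ = 0.86

Secant formula: x_{n+1} = x_n - f(x_n)(x_n - x_{n-1})/(f(x_n) - f(x_{n-1}))

Iteration 1:
  f(-0.020000) = 0.999400
  f(0.860000) = -0.087163
  x_2 = 0.860000 - (-0.087163)×(0.860000 - (-0.020000))/(-0.087163 - 0.999400)
       = 0.789408
Iteration 2:
  f(0.860000) = -0.087163
  f(0.789408) = 0.081102
  x_3 = 0.789408 - 0.081102×(0.789408 - 0.860000)/(0.081102 - (-0.087163))
       = 0.823432
Iteration 3:
  f(0.789408) = 0.081102
  f(0.823432) = 0.001667
  x_4 = 0.823432 - 0.001667×(0.823432 - 0.789408)/(0.001667 - 0.081102)
       = 0.824146
Iteration 4:
  f(0.823432) = 0.001667
  f(0.824146) = -0.000033
  x_5 = 0.824146 - (-0.000033)×(0.824146 - 0.823432)/(-0.000033 - 0.001667)
       = 0.824132
Iteration 5:
  f(0.824146) = -0.000033
  f(0.824132) = 0.000000
  x_6 = 0.824132 - 0.000000×(0.824132 - 0.824146)/(0.000000 - (-0.000033))
       = 0.824132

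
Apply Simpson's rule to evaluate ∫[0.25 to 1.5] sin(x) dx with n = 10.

f(x) = sin(x)
a = 0.25, b = 1.5, n = 10
h = (b - a)/n = 0.125000

Simpson's rule: (h/3)[f(x₀) + 4f(x₁) + 2f(x₂) + ... + f(xₙ)]

x_0 = 0.2500, f(x_0) = 0.247404, coefficient = 1
x_1 = 0.3750, f(x_1) = 0.366273, coefficient = 4
x_2 = 0.5000, f(x_2) = 0.479426, coefficient = 2
x_3 = 0.6250, f(x_3) = 0.585097, coefficient = 4
x_4 = 0.7500, f(x_4) = 0.681639, coefficient = 2
x_5 = 0.8750, f(x_5) = 0.767544, coefficient = 4
x_6 = 1.0000, f(x_6) = 0.841471, coefficient = 2
x_7 = 1.1250, f(x_7) = 0.902268, coefficient = 4
x_8 = 1.2500, f(x_8) = 0.948985, coefficient = 2
x_9 = 1.3750, f(x_9) = 0.980893, coefficient = 4
x_10 = 1.5000, f(x_10) = 0.997495, coefficient = 1

I ≈ (0.125000/3) × 21.556235 = 0.898176
Exact value: 0.898175
Error: 0.000001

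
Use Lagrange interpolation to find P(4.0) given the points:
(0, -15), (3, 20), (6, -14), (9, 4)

Lagrange interpolation formula:
P(x) = Σ yᵢ × Lᵢ(x)
where Lᵢ(x) = Π_{j≠i} (x - xⱼ)/(xᵢ - xⱼ)

L_0(4.0) = (4.0 - 3)/(0 - 3) × (4.0 - 6)/(0 - 6) × (4.0 - 9)/(0 - 9) = -0.061728
L_1(4.0) = (4.0 - 0)/(3 - 0) × (4.0 - 6)/(3 - 6) × (4.0 - 9)/(3 - 9) = 0.740741
L_2(4.0) = (4.0 - 0)/(6 - 0) × (4.0 - 3)/(6 - 3) × (4.0 - 9)/(6 - 9) = 0.370370
L_3(4.0) = (4.0 - 0)/(9 - 0) × (4.0 - 3)/(9 - 3) × (4.0 - 6)/(9 - 6) = -0.049383

P(4.0) = (-15)×L_0(4.0) + 20×L_1(4.0) + (-14)×L_2(4.0) + 4×L_3(4.0)
P(4.0) = 10.358025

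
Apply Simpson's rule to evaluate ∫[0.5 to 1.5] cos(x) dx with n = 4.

f(x) = cos(x)
a = 0.5, b = 1.5, n = 4
h = (b - a)/n = 0.250000

Simpson's rule: (h/3)[f(x₀) + 4f(x₁) + 2f(x₂) + ... + f(xₙ)]

x_0 = 0.5000, f(x_0) = 0.877583, coefficient = 1
x_1 = 0.7500, f(x_1) = 0.731689, coefficient = 4
x_2 = 1.0000, f(x_2) = 0.540302, coefficient = 2
x_3 = 1.2500, f(x_3) = 0.315322, coefficient = 4
x_4 = 1.5000, f(x_4) = 0.070737, coefficient = 1

I ≈ (0.250000/3) × 6.216969 = 0.518081
Exact value: 0.518069
Error: 0.000011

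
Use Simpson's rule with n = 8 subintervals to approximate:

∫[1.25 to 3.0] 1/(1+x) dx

f(x) = 1/(1+x)
a = 1.25, b = 3.0, n = 8
h = (b - a)/n = 0.218750

Simpson's rule: (h/3)[f(x₀) + 4f(x₁) + 2f(x₂) + ... + f(xₙ)]

x_0 = 1.2500, f(x_0) = 0.444444, coefficient = 1
x_1 = 1.4688, f(x_1) = 0.405063, coefficient = 4
x_2 = 1.6875, f(x_2) = 0.372093, coefficient = 2
x_3 = 1.9062, f(x_3) = 0.344086, coefficient = 4
x_4 = 2.1250, f(x_4) = 0.320000, coefficient = 2
x_5 = 2.3438, f(x_5) = 0.299065, coefficient = 4
x_6 = 2.5625, f(x_6) = 0.280702, coefficient = 2
x_7 = 2.7812, f(x_7) = 0.264463, coefficient = 4
x_8 = 3.0000, f(x_8) = 0.250000, coefficient = 1

I ≈ (0.218750/3) × 7.890744 = 0.575367
Exact value: 0.575364
Error: 0.000003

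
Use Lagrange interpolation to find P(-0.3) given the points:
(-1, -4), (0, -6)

Lagrange interpolation formula:
P(x) = Σ yᵢ × Lᵢ(x)
where Lᵢ(x) = Π_{j≠i} (x - xⱼ)/(xᵢ - xⱼ)

L_0(-0.3) = (-0.3 - 0)/(-1 - 0) = 0.300000
L_1(-0.3) = (-0.3 - (-1))/(0 - (-1)) = 0.700000

P(-0.3) = (-4)×L_0(-0.3) + (-6)×L_1(-0.3)
P(-0.3) = -5.400000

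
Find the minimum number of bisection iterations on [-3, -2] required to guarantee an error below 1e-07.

We need (b-a)/2^n ≤ 1e-07
(-2 - (-3))/2^n ≤ 1e-07
1/2^n ≤ 1e-07
2^n ≥ 10000000
n ≥ log₂(10000000) = 23.25
n ≥ 24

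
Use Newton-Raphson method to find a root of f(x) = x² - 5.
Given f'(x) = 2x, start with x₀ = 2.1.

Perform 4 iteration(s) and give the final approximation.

f(x) = x² - 5
f'(x) = 2x
x₀ = 2.1

Newton-Raphson formula: x_{n+1} = x_n - f(x_n)/f'(x_n)

Iteration 1:
  f(2.100000) = -0.590000
  f'(2.100000) = 4.200000
  x_1 = 2.100000 - (-0.590000)/4.200000 = 2.240476
Iteration 2:
  f(2.240476) = 0.019734
  f'(2.240476) = 4.480952
  x_2 = 2.240476 - 0.019734/4.480952 = 2.236072
Iteration 3:
  f(2.236072) = 0.000019
  f'(2.236072) = 4.472145
  x_3 = 2.236072 - 0.000019/4.472145 = 2.236068
Iteration 4:
  f(2.236068) = 0.000000
  f'(2.236068) = 4.472136
  x_4 = 2.236068 - 0.000000/4.472136 = 2.236068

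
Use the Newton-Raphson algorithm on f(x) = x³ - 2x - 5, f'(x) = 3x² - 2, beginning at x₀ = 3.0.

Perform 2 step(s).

f(x) = x³ - 2x - 5
f'(x) = 3x² - 2
x₀ = 3.0

Newton-Raphson formula: x_{n+1} = x_n - f(x_n)/f'(x_n)

Iteration 1:
  f(3.000000) = 16.000000
  f'(3.000000) = 25.000000
  x_1 = 3.000000 - 16.000000/25.000000 = 2.360000
Iteration 2:
  f(2.360000) = 3.424256
  f'(2.360000) = 14.708800
  x_2 = 2.360000 - 3.424256/14.708800 = 2.127197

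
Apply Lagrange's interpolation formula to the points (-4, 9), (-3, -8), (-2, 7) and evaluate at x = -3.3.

Lagrange interpolation formula:
P(x) = Σ yᵢ × Lᵢ(x)
where Lᵢ(x) = Π_{j≠i} (x - xⱼ)/(xᵢ - xⱼ)

L_0(-3.3) = (-3.3 - (-3))/(-4 - (-3)) × (-3.3 - (-2))/(-4 - (-2)) = 0.195000
L_1(-3.3) = (-3.3 - (-4))/(-3 - (-4)) × (-3.3 - (-2))/(-3 - (-2)) = 0.910000
L_2(-3.3) = (-3.3 - (-4))/(-2 - (-4)) × (-3.3 - (-3))/(-2 - (-3)) = -0.105000

P(-3.3) = 9×L_0(-3.3) + (-8)×L_1(-3.3) + 7×L_2(-3.3)
P(-3.3) = -6.260000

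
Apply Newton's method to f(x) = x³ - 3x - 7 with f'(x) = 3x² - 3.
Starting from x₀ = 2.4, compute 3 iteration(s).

f(x) = x³ - 3x - 7
f'(x) = 3x² - 3
x₀ = 2.4

Newton-Raphson formula: x_{n+1} = x_n - f(x_n)/f'(x_n)

Iteration 1:
  f(2.400000) = -0.376000
  f'(2.400000) = 14.280000
  x_1 = 2.400000 - (-0.376000)/14.280000 = 2.426331
Iteration 2:
  f(2.426331) = 0.005010
  f'(2.426331) = 14.661240
  x_2 = 2.426331 - 0.005010/14.661240 = 2.425989
Iteration 3:
  f(2.425989) = 0.000001
  f'(2.425989) = 14.656265
  x_3 = 2.425989 - 0.000001/14.656265 = 2.425989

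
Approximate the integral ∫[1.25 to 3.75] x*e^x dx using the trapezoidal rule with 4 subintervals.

f(x) = x*e^x
a = 1.25, b = 3.75, n = 4
h = (b - a)/n = 0.625000

Trapezoidal rule: (h/2)[f(x₀) + 2f(x₁) + 2f(x₂) + ... + f(xₙ)]

x_0 = 1.2500, f(x_0) = 4.362929, coefficient = 1
x_1 = 1.8750, f(x_1) = 12.226536, coefficient = 2
x_2 = 2.5000, f(x_2) = 30.456235, coefficient = 2
x_3 = 3.1250, f(x_3) = 71.124672, coefficient = 2
x_4 = 3.7500, f(x_4) = 159.454058, coefficient = 1

I ≈ (0.625000/2) × 391.431872 = 122.322460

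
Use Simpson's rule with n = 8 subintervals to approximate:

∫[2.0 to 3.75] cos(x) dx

f(x) = cos(x)
a = 2.0, b = 3.75, n = 8
h = (b - a)/n = 0.218750

Simpson's rule: (h/3)[f(x₀) + 4f(x₁) + 2f(x₂) + ... + f(xₙ)]

x_0 = 2.0000, f(x_0) = -0.416147, coefficient = 1
x_1 = 2.2188, f(x_1) = -0.603556, coefficient = 4
x_2 = 2.4375, f(x_2) = -0.762199, coefficient = 2
x_3 = 2.6562, f(x_3) = -0.884515, coefficient = 4
x_4 = 2.8750, f(x_4) = -0.964674, coefficient = 2
x_5 = 3.0938, f(x_5) = -0.998856, coefficient = 4
x_6 = 3.3125, f(x_6) = -0.985431, coefficient = 2
x_7 = 3.5312, f(x_7) = -0.925039, coefficient = 4
x_8 = 3.7500, f(x_8) = -0.820559, coefficient = 1

I ≈ (0.218750/3) × -20.309180 = -1.480878
Exact value: -1.480859
Error: 0.000019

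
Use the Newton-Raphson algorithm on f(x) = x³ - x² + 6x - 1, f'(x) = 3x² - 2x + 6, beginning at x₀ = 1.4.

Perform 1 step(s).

f(x) = x³ - x² + 6x - 1
f'(x) = 3x² - 2x + 6
x₀ = 1.4

Newton-Raphson formula: x_{n+1} = x_n - f(x_n)/f'(x_n)

Iteration 1:
  f(1.400000) = 8.184000
  f'(1.400000) = 9.080000
  x_1 = 1.400000 - 8.184000/9.080000 = 0.498678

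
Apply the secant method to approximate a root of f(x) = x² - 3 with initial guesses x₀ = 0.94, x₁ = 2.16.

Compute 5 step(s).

f(x) = x² - 3
x₀ = 0.94, x₁ = 2.16

Secant formula: x_{n+1} = x_n - f(x_n)(x_n - x_{n-1})/(f(x_n) - f(x_{n-1}))

Iteration 1:
  f(0.940000) = -2.116400
  f(2.160000) = 1.665600
  x_2 = 2.160000 - 1.665600×(2.160000 - 0.940000)/(1.665600 - (-2.116400))
       = 1.622710
Iteration 2:
  f(2.160000) = 1.665600
  f(1.622710) = -0.366813
  x_3 = 1.622710 - (-0.366813)×(1.622710 - 2.160000)/(-0.366813 - 1.665600)
       = 1.719681
Iteration 3:
  f(1.622710) = -0.366813
  f(1.719681) = -0.042698
  x_4 = 1.719681 - (-0.042698)×(1.719681 - 1.622710)/(-0.042698 - (-0.366813))
       = 1.732455
Iteration 4:
  f(1.719681) = -0.042698
  f(1.732455) = 0.001402
  x_5 = 1.732455 - 0.001402×(1.732455 - 1.719681)/(0.001402 - (-0.042698))
       = 1.732049
Iteration 5:
  f(1.732455) = 0.001402
  f(1.732049) = -0.000005
  x_6 = 1.732049 - (-0.000005)×(1.732049 - 1.732455)/(-0.000005 - 0.001402)
       = 1.732051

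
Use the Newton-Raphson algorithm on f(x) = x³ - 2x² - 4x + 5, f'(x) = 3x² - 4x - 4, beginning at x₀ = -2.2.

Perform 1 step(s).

f(x) = x³ - 2x² - 4x + 5
f'(x) = 3x² - 4x - 4
x₀ = -2.2

Newton-Raphson formula: x_{n+1} = x_n - f(x_n)/f'(x_n)

Iteration 1:
  f(-2.200000) = -6.528000
  f'(-2.200000) = 19.320000
  x_1 = -2.200000 - (-6.528000)/19.320000 = -1.862112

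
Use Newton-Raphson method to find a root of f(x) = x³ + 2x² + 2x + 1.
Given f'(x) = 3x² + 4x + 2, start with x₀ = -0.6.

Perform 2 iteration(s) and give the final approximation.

f(x) = x³ + 2x² + 2x + 1
f'(x) = 3x² + 4x + 2
x₀ = -0.6

Newton-Raphson formula: x_{n+1} = x_n - f(x_n)/f'(x_n)

Iteration 1:
  f(-0.600000) = 0.304000
  f'(-0.600000) = 0.680000
  x_1 = -0.600000 - 0.304000/0.680000 = -1.047059
Iteration 2:
  f(-1.047059) = -0.049378
  f'(-1.047059) = 1.100761
  x_2 = -1.047059 - (-0.049378)/1.100761 = -1.002201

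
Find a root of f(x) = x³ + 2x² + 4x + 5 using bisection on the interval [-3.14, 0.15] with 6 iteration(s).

f(x) = x³ + 2x² + 4x + 5
Initial interval: [-3.14, 0.15]

Iteration 1:
  c_1 = (-3.140000 + 0.150000)/2 = -1.495000
  f(c_1) = f(-1.495000) = 0.148688
  f(a) × f(c) < 0, new interval: [-3.140000, -1.495000]
Iteration 2:
  c_2 = (-3.140000 + (-1.495000))/2 = -2.317500
  f(c_2) = f(-2.317500) = -5.975231
  f(a) × f(c) ≥ 0, new interval: [-2.317500, -1.495000]
Iteration 3:
  c_3 = (-2.317500 + (-1.495000))/2 = -1.906250
  f(c_3) = f(-1.906250) = -2.284332
  f(a) × f(c) ≥ 0, new interval: [-1.906250, -1.495000]
Iteration 4:
  c_4 = (-1.906250 + (-1.495000))/2 = -1.700625
  f(c_4) = f(-1.700625) = -0.936670
  f(a) × f(c) ≥ 0, new interval: [-1.700625, -1.495000]
Iteration 5:
  c_5 = (-1.700625 + (-1.495000))/2 = -1.597813
  f(c_5) = f(-1.597813) = -0.364463
  f(a) × f(c) ≥ 0, new interval: [-1.597813, -1.495000]
Iteration 6:
  c_6 = (-1.597813 + (-1.495000))/2 = -1.546406
  f(c_6) = f(-1.546406) = -0.100913
  f(a) × f(c) ≥ 0, new interval: [-1.546406, -1.495000]

After 6 iteration(s), the approximation is c_6 = -1.546406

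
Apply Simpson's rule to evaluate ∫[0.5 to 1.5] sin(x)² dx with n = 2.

f(x) = sin(x)²
a = 0.5, b = 1.5, n = 2
h = (b - a)/n = 0.500000

Simpson's rule: (h/3)[f(x₀) + 4f(x₁) + 2f(x₂) + ... + f(xₙ)]

x_0 = 0.5000, f(x_0) = 0.229849, coefficient = 1
x_1 = 1.0000, f(x_1) = 0.708073, coefficient = 4
x_2 = 1.5000, f(x_2) = 0.994996, coefficient = 1

I ≈ (0.500000/3) × 4.057139 = 0.676190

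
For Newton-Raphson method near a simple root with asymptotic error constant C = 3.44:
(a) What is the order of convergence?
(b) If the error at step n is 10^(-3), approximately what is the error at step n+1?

(a) Newton-Raphson has quadratic (order 2) convergence near simple roots.
    This means |e_{n+1}| ≈ C|e_n|².

(b) With |e_n| = 10^(-3) and C = 3.44:
    |e_{n+1}| ≈ 3.44 × (10^(-3))² = 3.44 × 10^(-6)

(a) 2 (quadratic); (b) |e_{n+1}| ≈ 3.440e-06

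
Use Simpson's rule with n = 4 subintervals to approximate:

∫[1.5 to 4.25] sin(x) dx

f(x) = sin(x)
a = 1.5, b = 4.25, n = 4
h = (b - a)/n = 0.687500

Simpson's rule: (h/3)[f(x₀) + 4f(x₁) + 2f(x₂) + ... + f(xₙ)]

x_0 = 1.5000, f(x_0) = 0.997495, coefficient = 1
x_1 = 2.1875, f(x_1) = 0.815789, coefficient = 4
x_2 = 2.8750, f(x_2) = 0.263446, coefficient = 2
x_3 = 3.5625, f(x_3) = -0.408589, coefficient = 4
x_4 = 4.2500, f(x_4) = -0.894989, coefficient = 1

I ≈ (0.687500/3) × 2.258200 = 0.517504
Exact value: 0.516825
Error: 0.000679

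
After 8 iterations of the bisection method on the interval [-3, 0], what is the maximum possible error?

Bisection error bound: |error| ≤ (b-a)/2^n
|error| ≤ (0 - (-3))/2^8 = 3/2^8
|error| ≤ 0.0117187500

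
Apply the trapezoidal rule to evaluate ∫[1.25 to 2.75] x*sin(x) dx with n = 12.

f(x) = x*sin(x)
a = 1.25, b = 2.75, n = 12
h = (b - a)/n = 0.125000

Trapezoidal rule: (h/2)[f(x₀) + 2f(x₁) + 2f(x₂) + ... + f(xₙ)]

x_0 = 1.2500, f(x_0) = 1.186231, coefficient = 1
x_1 = 1.3750, f(x_1) = 1.348728, coefficient = 2
x_2 = 1.5000, f(x_2) = 1.496242, coefficient = 2
x_3 = 1.6250, f(x_3) = 1.622613, coefficient = 2
x_4 = 1.7500, f(x_4) = 1.721975, coefficient = 2
x_5 = 1.8750, f(x_5) = 1.788911, coefficient = 2
x_6 = 2.0000, f(x_6) = 1.818595, coefficient = 2
x_7 = 2.1250, f(x_7) = 1.806930, coefficient = 2
x_8 = 2.2500, f(x_8) = 1.750665, coefficient = 2
x_9 = 2.3750, f(x_9) = 1.647502, coefficient = 2
x_10 = 2.5000, f(x_10) = 1.496180, coefficient = 2
x_11 = 2.6250, f(x_11) = 1.296541, coefficient = 2
x_12 = 2.7500, f(x_12) = 1.049568, coefficient = 1

I ≈ (0.125000/2) × 37.825563 = 2.364098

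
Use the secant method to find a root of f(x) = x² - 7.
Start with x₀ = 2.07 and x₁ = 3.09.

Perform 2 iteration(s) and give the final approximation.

f(x) = x² - 7
x₀ = 2.07, x₁ = 3.09

Secant formula: x_{n+1} = x_n - f(x_n)(x_n - x_{n-1})/(f(x_n) - f(x_{n-1}))

Iteration 1:
  f(2.070000) = -2.715100
  f(3.090000) = 2.548100
  x_2 = 3.090000 - 2.548100×(3.090000 - 2.070000)/(2.548100 - (-2.715100))
       = 2.596182
Iteration 2:
  f(3.090000) = 2.548100
  f(2.596182) = -0.259838
  x_3 = 2.596182 - (-0.259838)×(2.596182 - 3.090000)/(-0.259838 - 2.548100)
       = 2.641879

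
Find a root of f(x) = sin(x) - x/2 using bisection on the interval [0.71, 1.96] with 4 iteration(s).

f(x) = sin(x) - x/2
Initial interval: [0.71, 1.96]

Iteration 1:
  c_1 = (0.710000 + 1.960000)/2 = 1.335000
  f(c_1) = f(1.335000) = 0.304829
  f(a) × f(c) ≥ 0, new interval: [1.335000, 1.960000]
Iteration 2:
  c_2 = (1.335000 + 1.960000)/2 = 1.647500
  f(c_2) = f(1.647500) = 0.173310
  f(a) × f(c) ≥ 0, new interval: [1.647500, 1.960000]
Iteration 3:
  c_3 = (1.647500 + 1.960000)/2 = 1.803750
  f(c_3) = f(1.803750) = 0.071114
  f(a) × f(c) ≥ 0, new interval: [1.803750, 1.960000]
Iteration 4:
  c_4 = (1.803750 + 1.960000)/2 = 1.881875
  f(c_4) = f(1.881875) = 0.011066
  f(a) × f(c) ≥ 0, new interval: [1.881875, 1.960000]

After 4 iteration(s), the approximation is c_4 = 1.881875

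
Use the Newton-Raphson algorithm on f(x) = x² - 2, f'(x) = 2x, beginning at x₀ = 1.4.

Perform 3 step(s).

f(x) = x² - 2
f'(x) = 2x
x₀ = 1.4

Newton-Raphson formula: x_{n+1} = x_n - f(x_n)/f'(x_n)

Iteration 1:
  f(1.400000) = -0.040000
  f'(1.400000) = 2.800000
  x_1 = 1.400000 - (-0.040000)/2.800000 = 1.414286
Iteration 2:
  f(1.414286) = 0.000204
  f'(1.414286) = 2.828571
  x_2 = 1.414286 - 0.000204/2.828571 = 1.414214
Iteration 3:
  f(1.414214) = 0.000000
  f'(1.414214) = 2.828427
  x_3 = 1.414214 - 0.000000/2.828427 = 1.414214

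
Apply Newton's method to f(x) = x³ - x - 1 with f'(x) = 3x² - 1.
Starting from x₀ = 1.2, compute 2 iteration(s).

f(x) = x³ - x - 1
f'(x) = 3x² - 1
x₀ = 1.2

Newton-Raphson formula: x_{n+1} = x_n - f(x_n)/f'(x_n)

Iteration 1:
  f(1.200000) = -0.472000
  f'(1.200000) = 3.320000
  x_1 = 1.200000 - (-0.472000)/3.320000 = 1.342169
Iteration 2:
  f(1.342169) = 0.075636
  f'(1.342169) = 4.404250
  x_2 = 1.342169 - 0.075636/4.404250 = 1.324995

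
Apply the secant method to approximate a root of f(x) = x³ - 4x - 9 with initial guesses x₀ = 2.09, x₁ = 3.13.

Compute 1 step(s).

f(x) = x³ - 4x - 9
x₀ = 2.09, x₁ = 3.13

Secant formula: x_{n+1} = x_n - f(x_n)(x_n - x_{n-1})/(f(x_n) - f(x_{n-1}))

Iteration 1:
  f(2.090000) = -8.230671
  f(3.130000) = 9.144297
  x_2 = 3.130000 - 9.144297×(3.130000 - 2.090000)/(9.144297 - (-8.230671))
       = 2.582657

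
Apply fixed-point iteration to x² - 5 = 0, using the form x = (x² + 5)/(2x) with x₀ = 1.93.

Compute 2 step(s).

Equation: x² - 5 = 0
Fixed-point form: x = (x² + 5)/(2x)
x₀ = 1.93

x_1 = g(1.930000) = 2.260337
x_2 = g(2.260337) = 2.236198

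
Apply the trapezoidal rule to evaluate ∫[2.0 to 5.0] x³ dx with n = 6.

f(x) = x³
a = 2.0, b = 5.0, n = 6
h = (b - a)/n = 0.500000

Trapezoidal rule: (h/2)[f(x₀) + 2f(x₁) + 2f(x₂) + ... + f(xₙ)]

x_0 = 2.0000, f(x_0) = 8.000000, coefficient = 1
x_1 = 2.5000, f(x_1) = 15.625000, coefficient = 2
x_2 = 3.0000, f(x_2) = 27.000000, coefficient = 2
x_3 = 3.5000, f(x_3) = 42.875000, coefficient = 2
x_4 = 4.0000, f(x_4) = 64.000000, coefficient = 2
x_5 = 4.5000, f(x_5) = 91.125000, coefficient = 2
x_6 = 5.0000, f(x_6) = 125.000000, coefficient = 1

I ≈ (0.500000/2) × 614.250000 = 153.562500
Exact value: 152.250000
Error: 1.312500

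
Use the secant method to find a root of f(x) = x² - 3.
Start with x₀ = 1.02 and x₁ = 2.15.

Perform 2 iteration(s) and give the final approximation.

f(x) = x² - 3
x₀ = 1.02, x₁ = 2.15

Secant formula: x_{n+1} = x_n - f(x_n)(x_n - x_{n-1})/(f(x_n) - f(x_{n-1}))

Iteration 1:
  f(1.020000) = -1.959600
  f(2.150000) = 1.622500
  x_2 = 2.150000 - 1.622500×(2.150000 - 1.020000)/(1.622500 - (-1.959600))
       = 1.638170
Iteration 2:
  f(2.150000) = 1.622500
  f(1.638170) = -0.316398
  x_3 = 1.638170 - (-0.316398)×(1.638170 - 2.150000)/(-0.316398 - 1.622500)
       = 1.721693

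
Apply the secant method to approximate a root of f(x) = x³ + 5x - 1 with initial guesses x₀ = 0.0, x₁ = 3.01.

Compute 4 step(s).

f(x) = x³ + 5x - 1
x₀ = 0.0, x₁ = 3.01

Secant formula: x_{n+1} = x_n - f(x_n)(x_n - x_{n-1})/(f(x_n) - f(x_{n-1}))

Iteration 1:
  f(0.000000) = -1.000000
  f(3.010000) = 41.320901
  x_2 = 3.010000 - 41.320901×(3.010000 - 0.000000)/(41.320901 - (-1.000000))
       = 0.071123
Iteration 2:
  f(3.010000) = 41.320901
  f(0.071123) = -0.644024
  x_3 = 0.071123 - (-0.644024)×(0.071123 - 3.010000)/(-0.644024 - 41.320901)
       = 0.116225
Iteration 3:
  f(0.071123) = -0.644024
  f(0.116225) = -0.417303
  x_4 = 0.116225 - (-0.417303)×(0.116225 - 0.071123)/(-0.417303 - (-0.644024))
       = 0.199240
Iteration 4:
  f(0.116225) = -0.417303
  f(0.199240) = 0.004112
  x_5 = 0.199240 - 0.004112×(0.199240 - 0.116225)/(0.004112 - (-0.417303))
       = 0.198431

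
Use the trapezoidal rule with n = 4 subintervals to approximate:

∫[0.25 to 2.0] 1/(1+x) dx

f(x) = 1/(1+x)
a = 0.25, b = 2.0, n = 4
h = (b - a)/n = 0.437500

Trapezoidal rule: (h/2)[f(x₀) + 2f(x₁) + 2f(x₂) + ... + f(xₙ)]

x_0 = 0.2500, f(x_0) = 0.800000, coefficient = 1
x_1 = 0.6875, f(x_1) = 0.592593, coefficient = 2
x_2 = 1.1250, f(x_2) = 0.470588, coefficient = 2
x_3 = 1.5625, f(x_3) = 0.390244, coefficient = 2
x_4 = 2.0000, f(x_4) = 0.333333, coefficient = 1

I ≈ (0.437500/2) × 4.040183 = 0.883790
Exact value: 0.875469
Error: 0.008321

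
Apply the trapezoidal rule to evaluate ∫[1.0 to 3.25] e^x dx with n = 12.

f(x) = e^x
a = 1.0, b = 3.25, n = 12
h = (b - a)/n = 0.187500

Trapezoidal rule: (h/2)[f(x₀) + 2f(x₁) + 2f(x₂) + ... + f(xₙ)]

x_0 = 1.0000, f(x_0) = 2.718282, coefficient = 1
x_1 = 1.1875, f(x_1) = 3.278874, coefficient = 2
x_2 = 1.3750, f(x_2) = 3.955077, coefficient = 2
x_3 = 1.5625, f(x_3) = 4.770733, coefficient = 2
x_4 = 1.7500, f(x_4) = 5.754603, coefficient = 2
x_5 = 1.9375, f(x_5) = 6.941376, coefficient = 2
x_6 = 2.1250, f(x_6) = 8.372897, coefficient = 2
x_7 = 2.3125, f(x_7) = 10.099642, coefficient = 2
x_8 = 2.5000, f(x_8) = 12.182494, coefficient = 2
x_9 = 2.6875, f(x_9) = 14.694893, coefficient = 2
x_10 = 2.8750, f(x_10) = 17.725424, coefficient = 2
x_11 = 3.0625, f(x_11) = 21.380943, coefficient = 2
x_12 = 3.2500, f(x_12) = 25.790340, coefficient = 1

I ≈ (0.187500/2) × 246.822533 = 23.139612
Exact value: 23.072058
Error: 0.067554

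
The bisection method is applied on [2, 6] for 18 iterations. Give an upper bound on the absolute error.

Bisection error bound: |error| ≤ (b-a)/2^n
|error| ≤ (6 - 2)/2^18 = 4/2^18
|error| ≤ 0.0000152588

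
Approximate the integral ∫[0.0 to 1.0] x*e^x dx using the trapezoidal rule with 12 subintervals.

f(x) = x*e^x
a = 0.0, b = 1.0, n = 12
h = (b - a)/n = 0.083333

Trapezoidal rule: (h/2)[f(x₀) + 2f(x₁) + 2f(x₂) + ... + f(xₙ)]

x_0 = 0.0000, f(x_0) = 0.000000, coefficient = 1
x_1 = 0.0833, f(x_1) = 0.090575, coefficient = 2
x_2 = 0.1667, f(x_2) = 0.196893, coefficient = 2
x_3 = 0.2500, f(x_3) = 0.321006, coefficient = 2
x_4 = 0.3333, f(x_4) = 0.465204, coefficient = 2
x_5 = 0.4167, f(x_5) = 0.632040, coefficient = 2
x_6 = 0.5000, f(x_6) = 0.824361, coefficient = 2
x_7 = 0.5833, f(x_7) = 1.045334, coefficient = 2
x_8 = 0.6667, f(x_8) = 1.298489, coefficient = 2
x_9 = 0.7500, f(x_9) = 1.587750, coefficient = 2
x_10 = 0.8333, f(x_10) = 1.917480, coefficient = 2
x_11 = 0.9167, f(x_11) = 2.292528, coefficient = 2
x_12 = 1.0000, f(x_12) = 2.718282, coefficient = 1

I ≈ (0.083333/2) × 24.061606 = 1.002567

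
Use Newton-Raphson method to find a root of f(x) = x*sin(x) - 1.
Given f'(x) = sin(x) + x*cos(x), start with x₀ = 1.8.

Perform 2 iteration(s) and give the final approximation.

f(x) = x*sin(x) - 1
f'(x) = sin(x) + x*cos(x)
x₀ = 1.8

Newton-Raphson formula: x_{n+1} = x_n - f(x_n)/f'(x_n)

Iteration 1:
  f(1.800000) = 0.752926
  f'(1.800000) = 0.564884
  x_1 = 1.800000 - 0.752926/0.564884 = 0.467114
Iteration 2:
  f(0.467114) = -0.789653
  f'(0.467114) = 0.867384
  x_2 = 0.467114 - (-0.789653)/0.867384 = 1.377499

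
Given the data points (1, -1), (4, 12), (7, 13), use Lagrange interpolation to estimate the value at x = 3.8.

Lagrange interpolation formula:
P(x) = Σ yᵢ × Lᵢ(x)
where Lᵢ(x) = Π_{j≠i} (x - xⱼ)/(xᵢ - xⱼ)

L_0(3.8) = (3.8 - 4)/(1 - 4) × (3.8 - 7)/(1 - 7) = 0.035556
L_1(3.8) = (3.8 - 1)/(4 - 1) × (3.8 - 7)/(4 - 7) = 0.995556
L_2(3.8) = (3.8 - 1)/(7 - 1) × (3.8 - 4)/(7 - 4) = -0.031111

P(3.8) = (-1)×L_0(3.8) + 12×L_1(3.8) + 13×L_2(3.8)
P(3.8) = 11.506667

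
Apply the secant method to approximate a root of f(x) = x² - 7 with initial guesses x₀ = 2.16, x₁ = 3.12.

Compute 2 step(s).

f(x) = x² - 7
x₀ = 2.16, x₁ = 3.12

Secant formula: x_{n+1} = x_n - f(x_n)(x_n - x_{n-1})/(f(x_n) - f(x_{n-1}))

Iteration 1:
  f(2.160000) = -2.334400
  f(3.120000) = 2.734400
  x_2 = 3.120000 - 2.734400×(3.120000 - 2.160000)/(2.734400 - (-2.334400))
       = 2.602121
Iteration 2:
  f(3.120000) = 2.734400
  f(2.602121) = -0.228965
  x_3 = 2.602121 - (-0.228965)×(2.602121 - 3.120000)/(-0.228965 - 2.734400)
       = 2.642135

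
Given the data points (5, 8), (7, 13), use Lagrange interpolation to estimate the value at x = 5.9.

Lagrange interpolation formula:
P(x) = Σ yᵢ × Lᵢ(x)
where Lᵢ(x) = Π_{j≠i} (x - xⱼ)/(xᵢ - xⱼ)

L_0(5.9) = (5.9 - 7)/(5 - 7) = 0.550000
L_1(5.9) = (5.9 - 5)/(7 - 5) = 0.450000

P(5.9) = 8×L_0(5.9) + 13×L_1(5.9)
P(5.9) = 10.250000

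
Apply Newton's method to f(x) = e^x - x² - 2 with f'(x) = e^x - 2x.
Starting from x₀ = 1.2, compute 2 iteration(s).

f(x) = e^x - x² - 2
f'(x) = e^x - 2x
x₀ = 1.2

Newton-Raphson formula: x_{n+1} = x_n - f(x_n)/f'(x_n)

Iteration 1:
  f(1.200000) = -0.119883
  f'(1.200000) = 0.920117
  x_1 = 1.200000 - (-0.119883)/0.920117 = 1.330291
Iteration 2:
  f(1.330291) = 0.012470
  f'(1.330291) = 1.121562
  x_2 = 1.330291 - 0.012470/1.121562 = 1.319173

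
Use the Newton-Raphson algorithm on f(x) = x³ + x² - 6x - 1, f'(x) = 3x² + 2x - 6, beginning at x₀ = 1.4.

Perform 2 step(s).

f(x) = x³ + x² - 6x - 1
f'(x) = 3x² + 2x - 6
x₀ = 1.4

Newton-Raphson formula: x_{n+1} = x_n - f(x_n)/f'(x_n)

Iteration 1:
  f(1.400000) = -4.696000
  f'(1.400000) = 2.680000
  x_1 = 1.400000 - (-4.696000)/2.680000 = 3.152239
Iteration 2:
  f(3.152239) = 21.345743
  f'(3.152239) = 30.114306
  x_2 = 3.152239 - 21.345743/30.114306 = 2.443415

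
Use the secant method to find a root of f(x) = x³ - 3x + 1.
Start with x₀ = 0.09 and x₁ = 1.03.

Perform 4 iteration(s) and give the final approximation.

f(x) = x³ - 3x + 1
x₀ = 0.09, x₁ = 1.03

Secant formula: x_{n+1} = x_n - f(x_n)(x_n - x_{n-1})/(f(x_n) - f(x_{n-1}))

Iteration 1:
  f(0.090000) = 0.730729
  f(1.030000) = -0.997273
  x_2 = 1.030000 - (-0.997273)×(1.030000 - 0.090000)/(-0.997273 - 0.730729)
       = 0.487503
Iteration 2:
  f(1.030000) = -0.997273
  f(0.487503) = -0.346648
  x_3 = 0.487503 - (-0.346648)×(0.487503 - 1.030000)/(-0.346648 - (-0.997273))
       = 0.198464
Iteration 3:
  f(0.487503) = -0.346648
  f(0.198464) = 0.412427
  x_4 = 0.198464 - 0.412427×(0.198464 - 0.487503)/(0.412427 - (-0.346648))
       = 0.355506
Iteration 4:
  f(0.198464) = 0.412427
  f(0.355506) = -0.021589
  x_5 = 0.355506 - (-0.021589)×(0.355506 - 0.198464)/(-0.021589 - 0.412427)
       = 0.347695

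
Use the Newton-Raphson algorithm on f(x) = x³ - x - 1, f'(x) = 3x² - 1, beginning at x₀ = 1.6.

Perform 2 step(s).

f(x) = x³ - x - 1
f'(x) = 3x² - 1
x₀ = 1.6

Newton-Raphson formula: x_{n+1} = x_n - f(x_n)/f'(x_n)

Iteration 1:
  f(1.600000) = 1.496000
  f'(1.600000) = 6.680000
  x_1 = 1.600000 - 1.496000/6.680000 = 1.376048
Iteration 2:
  f(1.376048) = 0.229510
  f'(1.376048) = 4.680524
  x_2 = 1.376048 - 0.229510/4.680524 = 1.327013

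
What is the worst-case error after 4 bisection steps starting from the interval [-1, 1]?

Bisection error bound: |error| ≤ (b-a)/2^n
|error| ≤ (1 - (-1))/2^4 = 2/2^4
|error| ≤ 0.1250000000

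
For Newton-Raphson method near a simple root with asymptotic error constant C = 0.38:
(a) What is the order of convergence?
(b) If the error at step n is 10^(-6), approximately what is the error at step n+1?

(a) Newton-Raphson has quadratic (order 2) convergence near simple roots.
    This means |e_{n+1}| ≈ C|e_n|².

(b) With |e_n| = 10^(-6) and C = 0.38:
    |e_{n+1}| ≈ 0.38 × (10^(-6))² = 0.38 × 10^(-12)

(a) 2 (quadratic); (b) |e_{n+1}| ≈ 3.800e-13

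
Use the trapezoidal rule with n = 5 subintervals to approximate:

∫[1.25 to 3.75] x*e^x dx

f(x) = x*e^x
a = 1.25, b = 3.75, n = 5
h = (b - a)/n = 0.500000

Trapezoidal rule: (h/2)[f(x₀) + 2f(x₁) + 2f(x₂) + ... + f(xₙ)]

x_0 = 1.2500, f(x_0) = 4.362929, coefficient = 1
x_1 = 1.7500, f(x_1) = 10.070555, coefficient = 2
x_2 = 2.2500, f(x_2) = 21.347406, coefficient = 2
x_3 = 2.7500, f(x_3) = 43.017238, coefficient = 2
x_4 = 3.2500, f(x_4) = 83.818605, coefficient = 2
x_5 = 3.7500, f(x_5) = 159.454058, coefficient = 1

I ≈ (0.500000/2) × 480.324592 = 120.081148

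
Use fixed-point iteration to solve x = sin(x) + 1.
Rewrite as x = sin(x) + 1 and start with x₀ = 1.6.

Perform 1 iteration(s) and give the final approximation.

Equation: x = sin(x) + 1
Fixed-point form: x = sin(x) + 1
x₀ = 1.6

x_1 = g(1.600000) = 1.999574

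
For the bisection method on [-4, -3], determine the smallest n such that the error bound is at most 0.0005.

We need (b-a)/2^n ≤ 0.0005
(-3 - (-4))/2^n ≤ 0.0005
1/2^n ≤ 0.0005
2^n ≥ 2000
n ≥ log₂(2000) = 10.97
n ≥ 11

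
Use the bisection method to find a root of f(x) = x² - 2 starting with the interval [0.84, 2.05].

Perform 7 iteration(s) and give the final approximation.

f(x) = x² - 2
Initial interval: [0.84, 2.05]

Iteration 1:
  c_1 = (0.840000 + 2.050000)/2 = 1.445000
  f(c_1) = f(1.445000) = 0.088025
  f(a) × f(c) < 0, new interval: [0.840000, 1.445000]
Iteration 2:
  c_2 = (0.840000 + 1.445000)/2 = 1.142500
  f(c_2) = f(1.142500) = -0.694694
  f(a) × f(c) ≥ 0, new interval: [1.142500, 1.445000]
Iteration 3:
  c_3 = (1.142500 + 1.445000)/2 = 1.293750
  f(c_3) = f(1.293750) = -0.326211
  f(a) × f(c) ≥ 0, new interval: [1.293750, 1.445000]
Iteration 4:
  c_4 = (1.293750 + 1.445000)/2 = 1.369375
  f(c_4) = f(1.369375) = -0.124812
  f(a) × f(c) ≥ 0, new interval: [1.369375, 1.445000]
Iteration 5:
  c_5 = (1.369375 + 1.445000)/2 = 1.407187
  f(c_5) = f(1.407187) = -0.019823
  f(a) × f(c) ≥ 0, new interval: [1.407187, 1.445000]
Iteration 6:
  c_6 = (1.407187 + 1.445000)/2 = 1.426094
  f(c_6) = f(1.426094) = 0.033743
  f(a) × f(c) < 0, new interval: [1.407187, 1.426094]
Iteration 7:
  c_7 = (1.407187 + 1.426094)/2 = 1.416641
  f(c_7) = f(1.416641) = 0.006871
  f(a) × f(c) < 0, new interval: [1.407187, 1.416641]

After 7 iteration(s), the approximation is c_7 = 1.416641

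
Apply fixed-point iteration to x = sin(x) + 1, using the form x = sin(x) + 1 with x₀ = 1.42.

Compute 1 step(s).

Equation: x = sin(x) + 1
Fixed-point form: x = sin(x) + 1
x₀ = 1.42

x_1 = g(1.420000) = 1.988652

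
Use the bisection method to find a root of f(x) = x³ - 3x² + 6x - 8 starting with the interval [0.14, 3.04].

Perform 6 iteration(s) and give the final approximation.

f(x) = x³ - 3x² + 6x - 8
Initial interval: [0.14, 3.04]

Iteration 1:
  c_1 = (0.140000 + 3.040000)/2 = 1.590000
  f(c_1) = f(1.590000) = -2.024621
  f(a) × f(c) ≥ 0, new interval: [1.590000, 3.040000]
Iteration 2:
  c_2 = (1.590000 + 3.040000)/2 = 2.315000
  f(c_2) = f(2.315000) = 2.218931
  f(a) × f(c) < 0, new interval: [1.590000, 2.315000]
Iteration 3:
  c_3 = (1.590000 + 2.315000)/2 = 1.952500
  f(c_3) = f(1.952500) = -0.278338
  f(a) × f(c) ≥ 0, new interval: [1.952500, 2.315000]
Iteration 4:
  c_4 = (1.952500 + 2.315000)/2 = 2.133750
  f(c_4) = f(2.133750) = 0.858560
  f(a) × f(c) < 0, new interval: [1.952500, 2.133750]
Iteration 5:
  c_5 = (1.952500 + 2.133750)/2 = 2.043125
  f(c_5) = f(2.043125) = 0.264409
  f(a) × f(c) < 0, new interval: [1.952500, 2.043125]
Iteration 6:
  c_6 = (1.952500 + 2.043125)/2 = 1.997812
  f(c_6) = f(1.997812) = -0.013111
  f(a) × f(c) ≥ 0, new interval: [1.997812, 2.043125]

After 6 iteration(s), the approximation is c_6 = 1.997812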